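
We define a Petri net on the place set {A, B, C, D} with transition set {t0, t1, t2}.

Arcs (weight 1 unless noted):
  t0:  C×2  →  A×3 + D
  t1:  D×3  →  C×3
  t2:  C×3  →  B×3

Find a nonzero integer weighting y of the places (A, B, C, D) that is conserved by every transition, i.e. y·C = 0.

y = (A:1, B:3, C:3, D:3)

Incidence matrix C (rows=places, cols=transitions):
       t0   t1   t2
    A   3    0    0
    B   0    0    3
    C  -2    3   -3
    D   1   -3    0

Candidate y = [1, 3, 3, 3]; check y·C column-wise:
  col t0: 1·3 + 3·0 + 3·-2 + 3·1 = 0
  col t1: 1·0 + 3·0 + 3·3 + 3·-3 = 0
  col t2: 1·0 + 3·3 + 3·-3 + 3·0 = 0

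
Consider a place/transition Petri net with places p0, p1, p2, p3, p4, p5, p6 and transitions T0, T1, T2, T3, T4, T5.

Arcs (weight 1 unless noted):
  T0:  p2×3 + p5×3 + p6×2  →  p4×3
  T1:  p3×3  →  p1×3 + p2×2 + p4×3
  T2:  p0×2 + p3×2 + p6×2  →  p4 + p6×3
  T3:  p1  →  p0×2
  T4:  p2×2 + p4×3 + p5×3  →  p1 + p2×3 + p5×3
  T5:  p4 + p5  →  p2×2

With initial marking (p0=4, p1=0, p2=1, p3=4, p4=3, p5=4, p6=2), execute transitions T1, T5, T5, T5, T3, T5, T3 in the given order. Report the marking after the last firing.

step 1: fire T1:  (p0=4, p1=0, p2=1, p3=4, p4=3, p5=4, p6=2) → (p0=4, p1=3, p2=3, p3=1, p4=6, p5=4, p6=2)
step 2: fire T5:  (p0=4, p1=3, p2=3, p3=1, p4=6, p5=4, p6=2) → (p0=4, p1=3, p2=5, p3=1, p4=5, p5=3, p6=2)
step 3: fire T5:  (p0=4, p1=3, p2=5, p3=1, p4=5, p5=3, p6=2) → (p0=4, p1=3, p2=7, p3=1, p4=4, p5=2, p6=2)
step 4: fire T5:  (p0=4, p1=3, p2=7, p3=1, p4=4, p5=2, p6=2) → (p0=4, p1=3, p2=9, p3=1, p4=3, p5=1, p6=2)
step 5: fire T3:  (p0=4, p1=3, p2=9, p3=1, p4=3, p5=1, p6=2) → (p0=6, p1=2, p2=9, p3=1, p4=3, p5=1, p6=2)
step 6: fire T5:  (p0=6, p1=2, p2=9, p3=1, p4=3, p5=1, p6=2) → (p0=6, p1=2, p2=11, p3=1, p4=2, p5=0, p6=2)
step 7: fire T3:  (p0=6, p1=2, p2=11, p3=1, p4=2, p5=0, p6=2) → (p0=8, p1=1, p2=11, p3=1, p4=2, p5=0, p6=2)

(p0=8, p1=1, p2=11, p3=1, p4=2, p5=0, p6=2)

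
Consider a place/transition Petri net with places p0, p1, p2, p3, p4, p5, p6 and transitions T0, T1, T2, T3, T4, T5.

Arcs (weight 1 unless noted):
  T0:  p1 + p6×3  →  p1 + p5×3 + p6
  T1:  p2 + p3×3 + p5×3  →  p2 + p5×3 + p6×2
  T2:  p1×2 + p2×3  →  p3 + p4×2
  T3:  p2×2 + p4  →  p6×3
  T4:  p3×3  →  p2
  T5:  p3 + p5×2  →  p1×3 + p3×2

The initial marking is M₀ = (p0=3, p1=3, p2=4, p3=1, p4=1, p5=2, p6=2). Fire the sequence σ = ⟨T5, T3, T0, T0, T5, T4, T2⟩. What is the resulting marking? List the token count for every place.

step 1: fire T5:  (p0=3, p1=3, p2=4, p3=1, p4=1, p5=2, p6=2) → (p0=3, p1=6, p2=4, p3=2, p4=1, p5=0, p6=2)
step 2: fire T3:  (p0=3, p1=6, p2=4, p3=2, p4=1, p5=0, p6=2) → (p0=3, p1=6, p2=2, p3=2, p4=0, p5=0, p6=5)
step 3: fire T0:  (p0=3, p1=6, p2=2, p3=2, p4=0, p5=0, p6=5) → (p0=3, p1=6, p2=2, p3=2, p4=0, p5=3, p6=3)
step 4: fire T0:  (p0=3, p1=6, p2=2, p3=2, p4=0, p5=3, p6=3) → (p0=3, p1=6, p2=2, p3=2, p4=0, p5=6, p6=1)
step 5: fire T5:  (p0=3, p1=6, p2=2, p3=2, p4=0, p5=6, p6=1) → (p0=3, p1=9, p2=2, p3=3, p4=0, p5=4, p6=1)
step 6: fire T4:  (p0=3, p1=9, p2=2, p3=3, p4=0, p5=4, p6=1) → (p0=3, p1=9, p2=3, p3=0, p4=0, p5=4, p6=1)
step 7: fire T2:  (p0=3, p1=9, p2=3, p3=0, p4=0, p5=4, p6=1) → (p0=3, p1=7, p2=0, p3=1, p4=2, p5=4, p6=1)

(p0=3, p1=7, p2=0, p3=1, p4=2, p5=4, p6=1)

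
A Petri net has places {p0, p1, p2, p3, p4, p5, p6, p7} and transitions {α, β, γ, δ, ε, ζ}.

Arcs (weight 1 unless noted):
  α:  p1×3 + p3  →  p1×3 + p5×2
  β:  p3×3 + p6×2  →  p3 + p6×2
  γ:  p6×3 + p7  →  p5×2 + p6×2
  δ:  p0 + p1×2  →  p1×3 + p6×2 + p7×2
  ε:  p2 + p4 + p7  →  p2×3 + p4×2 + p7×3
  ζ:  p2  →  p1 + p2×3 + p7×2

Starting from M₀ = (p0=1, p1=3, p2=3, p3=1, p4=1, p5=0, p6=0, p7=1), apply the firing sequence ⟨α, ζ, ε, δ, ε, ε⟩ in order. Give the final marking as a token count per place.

step 1: fire α:  (p0=1, p1=3, p2=3, p3=1, p4=1, p5=0, p6=0, p7=1) → (p0=1, p1=3, p2=3, p3=0, p4=1, p5=2, p6=0, p7=1)
step 2: fire ζ:  (p0=1, p1=3, p2=3, p3=0, p4=1, p5=2, p6=0, p7=1) → (p0=1, p1=4, p2=5, p3=0, p4=1, p5=2, p6=0, p7=3)
step 3: fire ε:  (p0=1, p1=4, p2=5, p3=0, p4=1, p5=2, p6=0, p7=3) → (p0=1, p1=4, p2=7, p3=0, p4=2, p5=2, p6=0, p7=5)
step 4: fire δ:  (p0=1, p1=4, p2=7, p3=0, p4=2, p5=2, p6=0, p7=5) → (p0=0, p1=5, p2=7, p3=0, p4=2, p5=2, p6=2, p7=7)
step 5: fire ε:  (p0=0, p1=5, p2=7, p3=0, p4=2, p5=2, p6=2, p7=7) → (p0=0, p1=5, p2=9, p3=0, p4=3, p5=2, p6=2, p7=9)
step 6: fire ε:  (p0=0, p1=5, p2=9, p3=0, p4=3, p5=2, p6=2, p7=9) → (p0=0, p1=5, p2=11, p3=0, p4=4, p5=2, p6=2, p7=11)

(p0=0, p1=5, p2=11, p3=0, p4=4, p5=2, p6=2, p7=11)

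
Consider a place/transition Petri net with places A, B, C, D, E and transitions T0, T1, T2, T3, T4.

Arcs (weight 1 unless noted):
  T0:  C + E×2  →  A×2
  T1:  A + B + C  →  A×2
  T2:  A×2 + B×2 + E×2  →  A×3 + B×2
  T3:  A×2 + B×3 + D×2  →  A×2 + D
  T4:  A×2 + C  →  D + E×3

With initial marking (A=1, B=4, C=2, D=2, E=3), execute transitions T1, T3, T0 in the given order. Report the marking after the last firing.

(A=4, B=0, C=0, D=1, E=1)

step 1: fire T1:  (A=1, B=4, C=2, D=2, E=3) → (A=2, B=3, C=1, D=2, E=3)
step 2: fire T3:  (A=2, B=3, C=1, D=2, E=3) → (A=2, B=0, C=1, D=1, E=3)
step 3: fire T0:  (A=2, B=0, C=1, D=1, E=3) → (A=4, B=0, C=0, D=1, E=1)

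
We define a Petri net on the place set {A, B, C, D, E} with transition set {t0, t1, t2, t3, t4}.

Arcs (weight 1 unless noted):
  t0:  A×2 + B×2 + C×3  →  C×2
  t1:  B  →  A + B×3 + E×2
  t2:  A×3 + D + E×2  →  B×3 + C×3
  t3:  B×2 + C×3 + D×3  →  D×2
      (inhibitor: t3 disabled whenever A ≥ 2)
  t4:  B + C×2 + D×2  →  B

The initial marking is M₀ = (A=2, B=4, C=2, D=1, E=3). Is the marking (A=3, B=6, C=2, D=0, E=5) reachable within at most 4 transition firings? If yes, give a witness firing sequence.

NO — not reachable within 4 firings

depth 0: 1 marking
depth 1: 2 markings reached so far
depth 2: 4 markings reached so far
depth 3: 6 markings reached so far
depth 4: 8 markings reached so far
target is not among the 8 markings reachable within 4 steps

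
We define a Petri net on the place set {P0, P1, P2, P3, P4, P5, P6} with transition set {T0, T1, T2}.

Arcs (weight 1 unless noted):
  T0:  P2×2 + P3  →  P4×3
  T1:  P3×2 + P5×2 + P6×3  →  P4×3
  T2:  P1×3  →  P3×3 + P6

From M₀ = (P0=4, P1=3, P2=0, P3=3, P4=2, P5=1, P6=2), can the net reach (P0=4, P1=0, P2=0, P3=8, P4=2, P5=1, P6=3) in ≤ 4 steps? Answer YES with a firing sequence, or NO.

depth 0: 1 marking
depth 1: 2 markings reached so far
depth 2: 2 markings reached so far
(frontier empty at depth 2; search complete)
target is not among the 2 markings reachable within 4 steps

NO — not reachable within 4 firings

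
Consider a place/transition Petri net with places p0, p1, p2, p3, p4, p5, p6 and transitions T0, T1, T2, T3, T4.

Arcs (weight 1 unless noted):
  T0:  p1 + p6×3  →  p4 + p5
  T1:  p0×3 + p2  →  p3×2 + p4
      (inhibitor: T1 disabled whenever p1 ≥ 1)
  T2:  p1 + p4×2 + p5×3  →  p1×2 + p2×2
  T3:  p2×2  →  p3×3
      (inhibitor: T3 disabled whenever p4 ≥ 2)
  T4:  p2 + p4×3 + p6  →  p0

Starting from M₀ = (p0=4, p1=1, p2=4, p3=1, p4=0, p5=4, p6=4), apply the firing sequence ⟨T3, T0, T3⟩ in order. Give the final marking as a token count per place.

(p0=4, p1=0, p2=0, p3=7, p4=1, p5=5, p6=1)

step 1: fire T3:  (p0=4, p1=1, p2=4, p3=1, p4=0, p5=4, p6=4) → (p0=4, p1=1, p2=2, p3=4, p4=0, p5=4, p6=4)
step 2: fire T0:  (p0=4, p1=1, p2=2, p3=4, p4=0, p5=4, p6=4) → (p0=4, p1=0, p2=2, p3=4, p4=1, p5=5, p6=1)
step 3: fire T3:  (p0=4, p1=0, p2=2, p3=4, p4=1, p5=5, p6=1) → (p0=4, p1=0, p2=0, p3=7, p4=1, p5=5, p6=1)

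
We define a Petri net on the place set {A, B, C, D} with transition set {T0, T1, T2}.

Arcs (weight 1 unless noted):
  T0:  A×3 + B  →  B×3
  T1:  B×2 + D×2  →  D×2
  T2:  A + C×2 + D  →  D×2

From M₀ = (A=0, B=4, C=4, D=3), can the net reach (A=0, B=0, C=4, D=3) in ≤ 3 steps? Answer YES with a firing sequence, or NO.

step 1: fire T1:  (A=0, B=4, C=4, D=3) → (A=0, B=2, C=4, D=3)
step 2: fire T1:  (A=0, B=2, C=4, D=3) → (A=0, B=0, C=4, D=3)

YES — reachable via ⟨T1, T1⟩ (2 firings)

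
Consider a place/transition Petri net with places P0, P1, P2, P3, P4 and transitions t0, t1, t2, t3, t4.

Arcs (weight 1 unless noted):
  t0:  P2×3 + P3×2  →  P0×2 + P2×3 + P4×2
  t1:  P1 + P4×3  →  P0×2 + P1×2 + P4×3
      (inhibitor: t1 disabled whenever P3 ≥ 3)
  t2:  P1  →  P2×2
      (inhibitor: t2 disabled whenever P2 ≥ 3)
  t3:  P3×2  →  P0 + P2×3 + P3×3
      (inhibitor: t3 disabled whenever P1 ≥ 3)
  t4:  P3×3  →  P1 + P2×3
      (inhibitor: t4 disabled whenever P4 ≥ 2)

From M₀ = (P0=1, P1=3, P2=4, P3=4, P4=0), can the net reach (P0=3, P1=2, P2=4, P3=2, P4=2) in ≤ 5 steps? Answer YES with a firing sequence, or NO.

depth 0: 1 marking
depth 1: 3 markings reached so far
depth 2: 4 markings reached so far
depth 3: 5 markings reached so far
depth 4: 6 markings reached so far
depth 5: 7 markings reached so far
target is not among the 7 markings reachable within 5 steps

NO — not reachable within 5 firings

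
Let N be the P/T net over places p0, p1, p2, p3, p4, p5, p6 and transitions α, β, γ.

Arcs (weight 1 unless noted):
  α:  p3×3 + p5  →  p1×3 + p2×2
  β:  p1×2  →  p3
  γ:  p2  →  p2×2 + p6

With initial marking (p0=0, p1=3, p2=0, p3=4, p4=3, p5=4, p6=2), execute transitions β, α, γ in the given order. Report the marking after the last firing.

(p0=0, p1=4, p2=3, p3=2, p4=3, p5=3, p6=3)

step 1: fire β:  (p0=0, p1=3, p2=0, p3=4, p4=3, p5=4, p6=2) → (p0=0, p1=1, p2=0, p3=5, p4=3, p5=4, p6=2)
step 2: fire α:  (p0=0, p1=1, p2=0, p3=5, p4=3, p5=4, p6=2) → (p0=0, p1=4, p2=2, p3=2, p4=3, p5=3, p6=2)
step 3: fire γ:  (p0=0, p1=4, p2=2, p3=2, p4=3, p5=3, p6=2) → (p0=0, p1=4, p2=3, p3=2, p4=3, p5=3, p6=3)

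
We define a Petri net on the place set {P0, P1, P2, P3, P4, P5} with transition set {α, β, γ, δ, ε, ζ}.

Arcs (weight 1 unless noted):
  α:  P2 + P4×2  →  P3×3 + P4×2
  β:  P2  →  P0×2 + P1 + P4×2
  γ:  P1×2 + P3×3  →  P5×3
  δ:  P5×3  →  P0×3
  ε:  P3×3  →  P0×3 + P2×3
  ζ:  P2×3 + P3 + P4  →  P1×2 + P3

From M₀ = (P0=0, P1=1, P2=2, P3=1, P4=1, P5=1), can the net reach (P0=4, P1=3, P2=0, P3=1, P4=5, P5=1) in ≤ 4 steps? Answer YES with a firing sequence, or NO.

YES — reachable via ⟨β, β⟩ (2 firings)

step 1: fire β:  (P0=0, P1=1, P2=2, P3=1, P4=1, P5=1) → (P0=2, P1=2, P2=1, P3=1, P4=3, P5=1)
step 2: fire β:  (P0=2, P1=2, P2=1, P3=1, P4=3, P5=1) → (P0=4, P1=3, P2=0, P3=1, P4=5, P5=1)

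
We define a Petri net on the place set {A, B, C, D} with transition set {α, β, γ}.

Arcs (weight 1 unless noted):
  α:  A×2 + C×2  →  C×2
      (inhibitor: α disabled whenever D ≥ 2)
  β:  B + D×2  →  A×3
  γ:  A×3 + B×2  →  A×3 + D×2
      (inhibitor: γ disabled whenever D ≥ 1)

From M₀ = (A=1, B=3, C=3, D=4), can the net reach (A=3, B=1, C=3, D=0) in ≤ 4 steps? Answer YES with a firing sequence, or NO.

YES — reachable via ⟨β, β, α, α⟩ (4 firings)

step 1: fire β:  (A=1, B=3, C=3, D=4) → (A=4, B=2, C=3, D=2)
step 2: fire β:  (A=4, B=2, C=3, D=2) → (A=7, B=1, C=3, D=0)
step 3: fire α:  (A=7, B=1, C=3, D=0) → (A=5, B=1, C=3, D=0)
step 4: fire α:  (A=5, B=1, C=3, D=0) → (A=3, B=1, C=3, D=0)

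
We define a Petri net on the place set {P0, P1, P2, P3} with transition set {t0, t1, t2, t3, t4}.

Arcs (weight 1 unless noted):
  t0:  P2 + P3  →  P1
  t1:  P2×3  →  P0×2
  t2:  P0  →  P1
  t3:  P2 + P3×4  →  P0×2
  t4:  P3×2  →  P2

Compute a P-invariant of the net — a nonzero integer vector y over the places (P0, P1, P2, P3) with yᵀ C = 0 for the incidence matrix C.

y = (P0:3, P1:3, P2:2, P3:1)

Incidence matrix C (rows=places, cols=transitions):
       t0   t1   t2   t3   t4
   P0   0    2   -1    2    0
   P1   1    0    1    0    0
   P2  -1   -3    0   -1    1
   P3  -1    0    0   -4   -2

Candidate y = [3, 3, 2, 1]; check y·C column-wise:
  col t0: 3·0 + 3·1 + 2·-1 + 1·-1 = 0
  col t1: 3·2 + 3·0 + 2·-3 + 1·0 = 0
  col t2: 3·-1 + 3·1 + 2·0 + 1·0 = 0
  col t3: 3·2 + 3·0 + 2·-1 + 1·-4 = 0
  col t4: 3·0 + 3·0 + 2·1 + 1·-2 = 0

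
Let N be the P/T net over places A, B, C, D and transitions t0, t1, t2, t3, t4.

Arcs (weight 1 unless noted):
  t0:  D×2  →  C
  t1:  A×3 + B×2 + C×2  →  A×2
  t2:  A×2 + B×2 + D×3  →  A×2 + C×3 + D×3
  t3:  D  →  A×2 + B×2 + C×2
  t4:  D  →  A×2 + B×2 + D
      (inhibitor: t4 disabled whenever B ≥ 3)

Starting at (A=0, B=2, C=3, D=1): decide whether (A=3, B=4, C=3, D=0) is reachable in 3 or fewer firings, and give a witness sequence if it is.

step 1: fire t4:  (A=0, B=2, C=3, D=1) → (A=2, B=4, C=3, D=1)
step 2: fire t3:  (A=2, B=4, C=3, D=1) → (A=4, B=6, C=5, D=0)
step 3: fire t1:  (A=4, B=6, C=5, D=0) → (A=3, B=4, C=3, D=0)

YES — reachable via ⟨t4, t3, t1⟩ (3 firings)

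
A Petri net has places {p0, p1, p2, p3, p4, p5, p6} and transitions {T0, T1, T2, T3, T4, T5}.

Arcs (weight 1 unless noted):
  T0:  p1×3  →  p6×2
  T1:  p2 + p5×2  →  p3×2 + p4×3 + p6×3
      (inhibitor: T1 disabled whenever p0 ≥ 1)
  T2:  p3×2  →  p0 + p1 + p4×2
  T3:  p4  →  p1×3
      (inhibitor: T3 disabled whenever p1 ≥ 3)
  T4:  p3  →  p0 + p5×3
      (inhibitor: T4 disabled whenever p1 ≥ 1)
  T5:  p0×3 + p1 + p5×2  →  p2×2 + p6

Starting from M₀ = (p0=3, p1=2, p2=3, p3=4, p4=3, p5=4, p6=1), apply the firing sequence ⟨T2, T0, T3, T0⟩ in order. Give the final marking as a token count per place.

(p0=4, p1=0, p2=3, p3=2, p4=4, p5=4, p6=5)

step 1: fire T2:  (p0=3, p1=2, p2=3, p3=4, p4=3, p5=4, p6=1) → (p0=4, p1=3, p2=3, p3=2, p4=5, p5=4, p6=1)
step 2: fire T0:  (p0=4, p1=3, p2=3, p3=2, p4=5, p5=4, p6=1) → (p0=4, p1=0, p2=3, p3=2, p4=5, p5=4, p6=3)
step 3: fire T3:  (p0=4, p1=0, p2=3, p3=2, p4=5, p5=4, p6=3) → (p0=4, p1=3, p2=3, p3=2, p4=4, p5=4, p6=3)
step 4: fire T0:  (p0=4, p1=3, p2=3, p3=2, p4=4, p5=4, p6=3) → (p0=4, p1=0, p2=3, p3=2, p4=4, p5=4, p6=5)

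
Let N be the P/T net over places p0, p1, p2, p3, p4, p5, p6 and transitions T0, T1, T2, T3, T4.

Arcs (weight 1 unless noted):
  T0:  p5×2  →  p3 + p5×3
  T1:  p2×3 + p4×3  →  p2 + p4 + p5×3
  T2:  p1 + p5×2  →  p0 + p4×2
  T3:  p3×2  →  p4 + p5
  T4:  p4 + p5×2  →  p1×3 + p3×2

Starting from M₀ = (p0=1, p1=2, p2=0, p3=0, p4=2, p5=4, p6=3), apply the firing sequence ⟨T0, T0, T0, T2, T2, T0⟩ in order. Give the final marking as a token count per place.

(p0=3, p1=0, p2=0, p3=4, p4=6, p5=4, p6=3)

step 1: fire T0:  (p0=1, p1=2, p2=0, p3=0, p4=2, p5=4, p6=3) → (p0=1, p1=2, p2=0, p3=1, p4=2, p5=5, p6=3)
step 2: fire T0:  (p0=1, p1=2, p2=0, p3=1, p4=2, p5=5, p6=3) → (p0=1, p1=2, p2=0, p3=2, p4=2, p5=6, p6=3)
step 3: fire T0:  (p0=1, p1=2, p2=0, p3=2, p4=2, p5=6, p6=3) → (p0=1, p1=2, p2=0, p3=3, p4=2, p5=7, p6=3)
step 4: fire T2:  (p0=1, p1=2, p2=0, p3=3, p4=2, p5=7, p6=3) → (p0=2, p1=1, p2=0, p3=3, p4=4, p5=5, p6=3)
step 5: fire T2:  (p0=2, p1=1, p2=0, p3=3, p4=4, p5=5, p6=3) → (p0=3, p1=0, p2=0, p3=3, p4=6, p5=3, p6=3)
step 6: fire T0:  (p0=3, p1=0, p2=0, p3=3, p4=6, p5=3, p6=3) → (p0=3, p1=0, p2=0, p3=4, p4=6, p5=4, p6=3)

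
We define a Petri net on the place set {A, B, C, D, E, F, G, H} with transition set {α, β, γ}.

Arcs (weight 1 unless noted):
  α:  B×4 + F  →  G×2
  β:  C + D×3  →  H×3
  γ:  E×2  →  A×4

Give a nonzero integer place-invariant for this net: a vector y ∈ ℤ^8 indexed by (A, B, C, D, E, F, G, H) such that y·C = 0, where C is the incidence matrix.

Incidence matrix C (rows=places, cols=transitions):
        α    β    γ
    A   0    0    4
    B  -4    0    0
    C   0   -1    0
    D   0   -3    0
    E   0    0   -2
    F  -1    0    0
    G   2    0    0
    H   0    3    0

Candidate y = [0, 0, 3, -1, 0, 0, 0, 0]; check y·C column-wise:
  col α: 0·-4 + 3·0 + -1·0 + 0·-1 + 0·2 = 0
  col β: 3·-1 + -1·-3 + 0·3 = 0
  col γ: 0·4 + 3·0 + -1·0 + 0·-2 = 0

y = (A:0, B:0, C:3, D:-1, E:0, F:0, G:0, H:0)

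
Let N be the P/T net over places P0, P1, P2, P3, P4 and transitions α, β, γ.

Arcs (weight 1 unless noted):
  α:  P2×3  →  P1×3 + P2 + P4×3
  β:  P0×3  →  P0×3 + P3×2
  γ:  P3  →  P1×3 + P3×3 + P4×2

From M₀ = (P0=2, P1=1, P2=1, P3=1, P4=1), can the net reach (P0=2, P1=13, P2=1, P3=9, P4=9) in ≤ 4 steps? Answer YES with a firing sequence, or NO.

YES — reachable via ⟨γ, γ, γ, γ⟩ (4 firings)

step 1: fire γ:  (P0=2, P1=1, P2=1, P3=1, P4=1) → (P0=2, P1=4, P2=1, P3=3, P4=3)
step 2: fire γ:  (P0=2, P1=4, P2=1, P3=3, P4=3) → (P0=2, P1=7, P2=1, P3=5, P4=5)
step 3: fire γ:  (P0=2, P1=7, P2=1, P3=5, P4=5) → (P0=2, P1=10, P2=1, P3=7, P4=7)
step 4: fire γ:  (P0=2, P1=10, P2=1, P3=7, P4=7) → (P0=2, P1=13, P2=1, P3=9, P4=9)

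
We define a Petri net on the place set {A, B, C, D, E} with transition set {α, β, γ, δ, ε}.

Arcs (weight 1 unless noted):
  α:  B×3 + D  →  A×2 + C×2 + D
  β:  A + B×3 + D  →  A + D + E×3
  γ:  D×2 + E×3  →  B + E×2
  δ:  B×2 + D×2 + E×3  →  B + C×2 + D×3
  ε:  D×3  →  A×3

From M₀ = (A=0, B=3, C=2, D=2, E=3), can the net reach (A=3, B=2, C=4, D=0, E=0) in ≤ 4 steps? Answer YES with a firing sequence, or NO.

YES — reachable via ⟨δ, ε⟩ (2 firings)

step 1: fire δ:  (A=0, B=3, C=2, D=2, E=3) → (A=0, B=2, C=4, D=3, E=0)
step 2: fire ε:  (A=0, B=2, C=4, D=3, E=0) → (A=3, B=2, C=4, D=0, E=0)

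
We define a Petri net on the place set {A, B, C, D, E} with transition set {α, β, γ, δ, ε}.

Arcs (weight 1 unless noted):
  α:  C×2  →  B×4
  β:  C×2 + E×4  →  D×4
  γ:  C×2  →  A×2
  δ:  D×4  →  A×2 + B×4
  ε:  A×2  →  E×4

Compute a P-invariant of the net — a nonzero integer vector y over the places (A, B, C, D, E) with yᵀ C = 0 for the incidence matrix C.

y = (A:2, B:1, C:2, D:2, E:1)

Incidence matrix C (rows=places, cols=transitions):
        α    β    γ    δ    ε
    A   0    0    2    2   -2
    B   4    0    0    4    0
    C  -2   -2   -2    0    0
    D   0    4    0   -4    0
    E   0   -4    0    0    4

Candidate y = [2, 1, 2, 2, 1]; check y·C column-wise:
  col α: 2·0 + 1·4 + 2·-2 + 2·0 + 1·0 = 0
  col β: 2·0 + 1·0 + 2·-2 + 2·4 + 1·-4 = 0
  col γ: 2·2 + 1·0 + 2·-2 + 2·0 + 1·0 = 0
  col δ: 2·2 + 1·4 + 2·0 + 2·-4 + 1·0 = 0
  col ε: 2·-2 + 1·0 + 2·0 + 2·0 + 1·4 = 0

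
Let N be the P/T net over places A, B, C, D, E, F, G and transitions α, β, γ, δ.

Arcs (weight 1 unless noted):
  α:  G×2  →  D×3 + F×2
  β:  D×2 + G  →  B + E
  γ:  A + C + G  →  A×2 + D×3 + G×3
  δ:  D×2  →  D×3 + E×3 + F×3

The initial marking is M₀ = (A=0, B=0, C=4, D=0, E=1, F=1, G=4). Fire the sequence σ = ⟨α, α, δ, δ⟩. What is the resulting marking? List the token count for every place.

step 1: fire α:  (A=0, B=0, C=4, D=0, E=1, F=1, G=4) → (A=0, B=0, C=4, D=3, E=1, F=3, G=2)
step 2: fire α:  (A=0, B=0, C=4, D=3, E=1, F=3, G=2) → (A=0, B=0, C=4, D=6, E=1, F=5, G=0)
step 3: fire δ:  (A=0, B=0, C=4, D=6, E=1, F=5, G=0) → (A=0, B=0, C=4, D=7, E=4, F=8, G=0)
step 4: fire δ:  (A=0, B=0, C=4, D=7, E=4, F=8, G=0) → (A=0, B=0, C=4, D=8, E=7, F=11, G=0)

(A=0, B=0, C=4, D=8, E=7, F=11, G=0)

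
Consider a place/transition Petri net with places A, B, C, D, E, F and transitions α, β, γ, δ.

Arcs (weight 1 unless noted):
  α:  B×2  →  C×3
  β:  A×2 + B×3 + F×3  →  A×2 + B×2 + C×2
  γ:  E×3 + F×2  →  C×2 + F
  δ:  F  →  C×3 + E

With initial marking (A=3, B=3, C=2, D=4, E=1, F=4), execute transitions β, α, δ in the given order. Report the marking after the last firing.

(A=3, B=0, C=10, D=4, E=2, F=0)

step 1: fire β:  (A=3, B=3, C=2, D=4, E=1, F=4) → (A=3, B=2, C=4, D=4, E=1, F=1)
step 2: fire α:  (A=3, B=2, C=4, D=4, E=1, F=1) → (A=3, B=0, C=7, D=4, E=1, F=1)
step 3: fire δ:  (A=3, B=0, C=7, D=4, E=1, F=1) → (A=3, B=0, C=10, D=4, E=2, F=0)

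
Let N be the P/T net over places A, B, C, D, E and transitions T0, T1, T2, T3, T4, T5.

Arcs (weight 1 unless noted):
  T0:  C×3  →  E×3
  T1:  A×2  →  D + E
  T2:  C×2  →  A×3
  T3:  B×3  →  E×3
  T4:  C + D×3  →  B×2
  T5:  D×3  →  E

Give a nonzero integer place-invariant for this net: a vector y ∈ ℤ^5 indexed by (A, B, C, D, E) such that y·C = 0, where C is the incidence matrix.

Incidence matrix C (rows=places, cols=transitions):
       T0   T1   T2   T3   T4   T5
    A   0   -2    3    0    0    0
    B   0    0    0   -3    2    0
    C  -3    0   -2    0   -1    0
    D   0    1    0    0   -3   -3
    E   3    1    0    3    0    1

Candidate y = [2, 3, 3, 1, 3]; check y·C column-wise:
  col T0: 2·0 + 3·0 + 3·-3 + 1·0 + 3·3 = 0
  col T1: 2·-2 + 3·0 + 3·0 + 1·1 + 3·1 = 0
  col T2: 2·3 + 3·0 + 3·-2 + 1·0 + 3·0 = 0
  col T3: 2·0 + 3·-3 + 3·0 + 1·0 + 3·3 = 0
  col T4: 2·0 + 3·2 + 3·-1 + 1·-3 + 3·0 = 0
  col T5: 2·0 + 3·0 + 3·0 + 1·-3 + 3·1 = 0

y = (A:2, B:3, C:3, D:1, E:3)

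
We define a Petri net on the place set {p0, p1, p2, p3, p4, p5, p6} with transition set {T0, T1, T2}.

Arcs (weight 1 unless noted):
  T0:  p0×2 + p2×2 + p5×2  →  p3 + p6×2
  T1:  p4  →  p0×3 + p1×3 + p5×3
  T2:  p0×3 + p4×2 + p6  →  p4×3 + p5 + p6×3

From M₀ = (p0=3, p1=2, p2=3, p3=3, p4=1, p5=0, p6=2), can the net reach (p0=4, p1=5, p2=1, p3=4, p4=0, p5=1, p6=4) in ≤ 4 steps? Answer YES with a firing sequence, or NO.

YES — reachable via ⟨T1, T0⟩ (2 firings)

step 1: fire T1:  (p0=3, p1=2, p2=3, p3=3, p4=1, p5=0, p6=2) → (p0=6, p1=5, p2=3, p3=3, p4=0, p5=3, p6=2)
step 2: fire T0:  (p0=6, p1=5, p2=3, p3=3, p4=0, p5=3, p6=2) → (p0=4, p1=5, p2=1, p3=4, p4=0, p5=1, p6=4)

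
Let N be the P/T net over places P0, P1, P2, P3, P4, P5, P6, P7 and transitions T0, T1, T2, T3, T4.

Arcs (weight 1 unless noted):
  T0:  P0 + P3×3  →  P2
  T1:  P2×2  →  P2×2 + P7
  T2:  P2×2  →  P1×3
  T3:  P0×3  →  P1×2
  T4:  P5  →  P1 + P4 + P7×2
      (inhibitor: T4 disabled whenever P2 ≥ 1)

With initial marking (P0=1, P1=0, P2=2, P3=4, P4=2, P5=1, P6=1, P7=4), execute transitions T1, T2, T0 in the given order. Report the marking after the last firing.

step 1: fire T1:  (P0=1, P1=0, P2=2, P3=4, P4=2, P5=1, P6=1, P7=4) → (P0=1, P1=0, P2=2, P3=4, P4=2, P5=1, P6=1, P7=5)
step 2: fire T2:  (P0=1, P1=0, P2=2, P3=4, P4=2, P5=1, P6=1, P7=5) → (P0=1, P1=3, P2=0, P3=4, P4=2, P5=1, P6=1, P7=5)
step 3: fire T0:  (P0=1, P1=3, P2=0, P3=4, P4=2, P5=1, P6=1, P7=5) → (P0=0, P1=3, P2=1, P3=1, P4=2, P5=1, P6=1, P7=5)

(P0=0, P1=3, P2=1, P3=1, P4=2, P5=1, P6=1, P7=5)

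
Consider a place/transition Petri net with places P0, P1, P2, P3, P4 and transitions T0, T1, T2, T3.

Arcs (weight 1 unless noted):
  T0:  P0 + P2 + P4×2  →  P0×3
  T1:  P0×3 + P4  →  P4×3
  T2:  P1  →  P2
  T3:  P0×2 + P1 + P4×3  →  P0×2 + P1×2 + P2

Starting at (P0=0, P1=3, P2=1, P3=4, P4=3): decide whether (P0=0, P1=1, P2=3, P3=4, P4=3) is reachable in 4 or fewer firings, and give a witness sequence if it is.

YES — reachable via ⟨T2, T2⟩ (2 firings)

step 1: fire T2:  (P0=0, P1=3, P2=1, P3=4, P4=3) → (P0=0, P1=2, P2=2, P3=4, P4=3)
step 2: fire T2:  (P0=0, P1=2, P2=2, P3=4, P4=3) → (P0=0, P1=1, P2=3, P3=4, P4=3)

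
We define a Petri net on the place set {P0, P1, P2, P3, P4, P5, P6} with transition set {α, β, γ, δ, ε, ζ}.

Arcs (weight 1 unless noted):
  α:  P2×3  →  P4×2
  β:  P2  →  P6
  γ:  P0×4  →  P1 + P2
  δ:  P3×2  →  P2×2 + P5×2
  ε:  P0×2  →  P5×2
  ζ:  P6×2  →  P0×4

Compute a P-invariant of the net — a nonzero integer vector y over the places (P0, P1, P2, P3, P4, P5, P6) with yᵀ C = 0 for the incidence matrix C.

y = (P0:1, P1:2, P2:2, P3:3, P4:3, P5:1, P6:2)

Incidence matrix C (rows=places, cols=transitions):
        α    β    γ    δ    ε    ζ
   P0   0    0   -4    0   -2    4
   P1   0    0    1    0    0    0
   P2  -3   -1    1    2    0    0
   P3   0    0    0   -2    0    0
   P4   2    0    0    0    0    0
   P5   0    0    0    2    2    0
   P6   0    1    0    0    0   -2

Candidate y = [1, 2, 2, 3, 3, 1, 2]; check y·C column-wise:
  col α: 1·0 + 2·0 + 2·-3 + 3·0 + 3·2 + 1·0 + 2·0 = 0
  col β: 1·0 + 2·0 + 2·-1 + 3·0 + 3·0 + 1·0 + 2·1 = 0
  col γ: 1·-4 + 2·1 + 2·1 + 3·0 + 3·0 + 1·0 + 2·0 = 0
  col δ: 1·0 + 2·0 + 2·2 + 3·-2 + 3·0 + 1·2 + 2·0 = 0
  col ε: 1·-2 + 2·0 + 2·0 + 3·0 + 3·0 + 1·2 + 2·0 = 0
  col ζ: 1·4 + 2·0 + 2·0 + 3·0 + 3·0 + 1·0 + 2·-2 = 0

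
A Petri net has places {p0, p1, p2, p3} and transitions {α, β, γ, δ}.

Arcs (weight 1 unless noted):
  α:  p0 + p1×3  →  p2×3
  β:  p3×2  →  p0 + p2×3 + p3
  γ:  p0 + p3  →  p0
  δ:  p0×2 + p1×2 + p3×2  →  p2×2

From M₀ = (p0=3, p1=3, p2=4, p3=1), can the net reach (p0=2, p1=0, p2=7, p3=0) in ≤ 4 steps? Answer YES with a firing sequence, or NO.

YES — reachable via ⟨α, γ⟩ (2 firings)

step 1: fire α:  (p0=3, p1=3, p2=4, p3=1) → (p0=2, p1=0, p2=7, p3=1)
step 2: fire γ:  (p0=2, p1=0, p2=7, p3=1) → (p0=2, p1=0, p2=7, p3=0)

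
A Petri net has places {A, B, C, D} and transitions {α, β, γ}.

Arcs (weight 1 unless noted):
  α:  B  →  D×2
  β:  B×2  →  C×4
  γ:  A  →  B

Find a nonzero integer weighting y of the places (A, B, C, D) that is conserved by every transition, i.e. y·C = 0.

Incidence matrix C (rows=places, cols=transitions):
        α    β    γ
    A   0    0   -1
    B  -1   -2    1
    C   0    4    0
    D   2    0    0

Candidate y = [2, 2, 1, 1]; check y·C column-wise:
  col α: 2·0 + 2·-1 + 1·0 + 1·2 = 0
  col β: 2·0 + 2·-2 + 1·4 + 1·0 = 0
  col γ: 2·-1 + 2·1 + 1·0 + 1·0 = 0

y = (A:2, B:2, C:1, D:1)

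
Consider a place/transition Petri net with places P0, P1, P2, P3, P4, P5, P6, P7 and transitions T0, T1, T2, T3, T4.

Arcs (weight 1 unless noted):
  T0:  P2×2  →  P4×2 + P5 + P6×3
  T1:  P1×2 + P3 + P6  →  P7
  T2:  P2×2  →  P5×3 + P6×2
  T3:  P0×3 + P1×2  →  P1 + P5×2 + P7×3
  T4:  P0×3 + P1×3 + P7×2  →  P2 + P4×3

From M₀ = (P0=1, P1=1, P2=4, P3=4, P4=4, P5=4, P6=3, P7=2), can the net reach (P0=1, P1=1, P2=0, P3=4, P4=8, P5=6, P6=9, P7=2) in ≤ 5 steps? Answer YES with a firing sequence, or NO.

step 1: fire T0:  (P0=1, P1=1, P2=4, P3=4, P4=4, P5=4, P6=3, P7=2) → (P0=1, P1=1, P2=2, P3=4, P4=6, P5=5, P6=6, P7=2)
step 2: fire T0:  (P0=1, P1=1, P2=2, P3=4, P4=6, P5=5, P6=6, P7=2) → (P0=1, P1=1, P2=0, P3=4, P4=8, P5=6, P6=9, P7=2)

YES — reachable via ⟨T0, T0⟩ (2 firings)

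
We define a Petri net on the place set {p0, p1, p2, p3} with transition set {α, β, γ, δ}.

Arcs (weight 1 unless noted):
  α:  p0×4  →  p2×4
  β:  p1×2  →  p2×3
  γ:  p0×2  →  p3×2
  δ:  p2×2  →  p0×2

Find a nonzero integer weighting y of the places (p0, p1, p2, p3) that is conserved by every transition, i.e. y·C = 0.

y = (p0:2, p1:3, p2:2, p3:2)

Incidence matrix C (rows=places, cols=transitions):
        α    β    γ    δ
   p0  -4    0   -2    2
   p1   0   -2    0    0
   p2   4    3    0   -2
   p3   0    0    2    0

Candidate y = [2, 3, 2, 2]; check y·C column-wise:
  col α: 2·-4 + 3·0 + 2·4 + 2·0 = 0
  col β: 2·0 + 3·-2 + 2·3 + 2·0 = 0
  col γ: 2·-2 + 3·0 + 2·0 + 2·2 = 0
  col δ: 2·2 + 3·0 + 2·-2 + 2·0 = 0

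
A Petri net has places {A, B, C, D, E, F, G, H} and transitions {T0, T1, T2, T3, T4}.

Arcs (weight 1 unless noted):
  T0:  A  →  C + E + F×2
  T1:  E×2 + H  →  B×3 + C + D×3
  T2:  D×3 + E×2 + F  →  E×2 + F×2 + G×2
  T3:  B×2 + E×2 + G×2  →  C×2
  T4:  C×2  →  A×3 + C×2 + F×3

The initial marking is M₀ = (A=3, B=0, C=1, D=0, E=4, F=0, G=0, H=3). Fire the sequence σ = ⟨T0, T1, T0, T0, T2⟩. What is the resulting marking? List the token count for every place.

(A=0, B=3, C=5, D=0, E=5, F=7, G=2, H=2)

step 1: fire T0:  (A=3, B=0, C=1, D=0, E=4, F=0, G=0, H=3) → (A=2, B=0, C=2, D=0, E=5, F=2, G=0, H=3)
step 2: fire T1:  (A=2, B=0, C=2, D=0, E=5, F=2, G=0, H=3) → (A=2, B=3, C=3, D=3, E=3, F=2, G=0, H=2)
step 3: fire T0:  (A=2, B=3, C=3, D=3, E=3, F=2, G=0, H=2) → (A=1, B=3, C=4, D=3, E=4, F=4, G=0, H=2)
step 4: fire T0:  (A=1, B=3, C=4, D=3, E=4, F=4, G=0, H=2) → (A=0, B=3, C=5, D=3, E=5, F=6, G=0, H=2)
step 5: fire T2:  (A=0, B=3, C=5, D=3, E=5, F=6, G=0, H=2) → (A=0, B=3, C=5, D=0, E=5, F=7, G=2, H=2)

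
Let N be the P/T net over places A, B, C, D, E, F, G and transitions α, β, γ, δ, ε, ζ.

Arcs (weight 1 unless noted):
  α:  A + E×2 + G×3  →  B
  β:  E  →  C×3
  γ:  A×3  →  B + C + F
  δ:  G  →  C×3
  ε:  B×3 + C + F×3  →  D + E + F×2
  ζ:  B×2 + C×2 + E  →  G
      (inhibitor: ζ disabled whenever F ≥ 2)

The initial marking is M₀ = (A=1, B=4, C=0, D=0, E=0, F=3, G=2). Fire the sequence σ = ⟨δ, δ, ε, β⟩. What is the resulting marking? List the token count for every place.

(A=1, B=1, C=8, D=1, E=0, F=2, G=0)

step 1: fire δ:  (A=1, B=4, C=0, D=0, E=0, F=3, G=2) → (A=1, B=4, C=3, D=0, E=0, F=3, G=1)
step 2: fire δ:  (A=1, B=4, C=3, D=0, E=0, F=3, G=1) → (A=1, B=4, C=6, D=0, E=0, F=3, G=0)
step 3: fire ε:  (A=1, B=4, C=6, D=0, E=0, F=3, G=0) → (A=1, B=1, C=5, D=1, E=1, F=2, G=0)
step 4: fire β:  (A=1, B=1, C=5, D=1, E=1, F=2, G=0) → (A=1, B=1, C=8, D=1, E=0, F=2, G=0)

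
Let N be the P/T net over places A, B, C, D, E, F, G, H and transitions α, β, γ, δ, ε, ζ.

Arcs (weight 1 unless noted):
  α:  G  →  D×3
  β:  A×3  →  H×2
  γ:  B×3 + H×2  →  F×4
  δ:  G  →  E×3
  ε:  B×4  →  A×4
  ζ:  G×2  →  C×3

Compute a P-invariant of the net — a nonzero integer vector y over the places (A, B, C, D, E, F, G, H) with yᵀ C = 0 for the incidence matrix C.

y = (A:0, B:0, C:2, D:1, E:1, F:0, G:3, H:0)

Incidence matrix C (rows=places, cols=transitions):
        α    β    γ    δ    ε    ζ
    A   0   -3    0    0    4    0
    B   0    0   -3    0   -4    0
    C   0    0    0    0    0    3
    D   3    0    0    0    0    0
    E   0    0    0    3    0    0
    F   0    0    4    0    0    0
    G  -1    0    0   -1    0   -2
    H   0    2   -2    0    0    0

Candidate y = [0, 0, 2, 1, 1, 0, 3, 0]; check y·C column-wise:
  col α: 2·0 + 1·3 + 1·0 + 3·-1 = 0
  col β: 0·-3 + 2·0 + 1·0 + 1·0 + 3·0 + 0·2 = 0
  col γ: 0·-3 + 2·0 + 1·0 + 1·0 + 0·4 + 3·0 + 0·-2 = 0
  col δ: 2·0 + 1·0 + 1·3 + 3·-1 = 0
  col ε: 0·4 + 0·-4 + 2·0 + 1·0 + 1·0 + 3·0 = 0
  col ζ: 2·3 + 1·0 + 1·0 + 3·-2 = 0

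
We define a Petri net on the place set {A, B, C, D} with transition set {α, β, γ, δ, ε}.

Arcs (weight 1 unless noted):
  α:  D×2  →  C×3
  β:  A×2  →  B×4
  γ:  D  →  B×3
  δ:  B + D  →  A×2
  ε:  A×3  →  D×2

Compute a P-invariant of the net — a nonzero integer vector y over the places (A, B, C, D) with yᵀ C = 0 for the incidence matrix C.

y = (A:2, B:1, C:2, D:3)

Incidence matrix C (rows=places, cols=transitions):
        α    β    γ    δ    ε
    A   0   -2    0    2   -3
    B   0    4    3   -1    0
    C   3    0    0    0    0
    D  -2    0   -1   -1    2

Candidate y = [2, 1, 2, 3]; check y·C column-wise:
  col α: 2·0 + 1·0 + 2·3 + 3·-2 = 0
  col β: 2·-2 + 1·4 + 2·0 + 3·0 = 0
  col γ: 2·0 + 1·3 + 2·0 + 3·-1 = 0
  col δ: 2·2 + 1·-1 + 2·0 + 3·-1 = 0
  col ε: 2·-3 + 1·0 + 2·0 + 3·2 = 0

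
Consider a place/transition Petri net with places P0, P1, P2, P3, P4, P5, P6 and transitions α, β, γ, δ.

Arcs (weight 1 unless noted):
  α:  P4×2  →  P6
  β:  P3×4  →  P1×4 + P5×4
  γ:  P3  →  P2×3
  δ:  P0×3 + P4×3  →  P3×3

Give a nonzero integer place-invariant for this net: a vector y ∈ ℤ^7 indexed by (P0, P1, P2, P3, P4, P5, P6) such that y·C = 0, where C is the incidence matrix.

y = (P0:3, P1:3, P2:1, P3:3, P4:0, P5:0, P6:0)

Incidence matrix C (rows=places, cols=transitions):
        α    β    γ    δ
   P0   0    0    0   -3
   P1   0    4    0    0
   P2   0    0    3    0
   P3   0   -4   -1    3
   P4  -2    0    0   -3
   P5   0    4    0    0
   P6   1    0    0    0

Candidate y = [3, 3, 1, 3, 0, 0, 0]; check y·C column-wise:
  col α: 3·0 + 3·0 + 1·0 + 3·0 + 0·-2 + 0·1 = 0
  col β: 3·0 + 3·4 + 1·0 + 3·-4 + 0·4 = 0
  col γ: 3·0 + 3·0 + 1·3 + 3·-1 = 0
  col δ: 3·-3 + 3·0 + 1·0 + 3·3 + 0·-3 = 0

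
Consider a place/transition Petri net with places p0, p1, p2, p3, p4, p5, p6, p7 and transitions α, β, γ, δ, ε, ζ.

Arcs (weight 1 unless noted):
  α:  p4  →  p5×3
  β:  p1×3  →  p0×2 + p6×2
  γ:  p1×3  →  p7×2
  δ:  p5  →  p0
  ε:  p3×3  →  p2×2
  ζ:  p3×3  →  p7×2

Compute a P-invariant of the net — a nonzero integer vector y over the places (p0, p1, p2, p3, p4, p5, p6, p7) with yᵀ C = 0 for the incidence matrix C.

Incidence matrix C (rows=places, cols=transitions):
        α    β    γ    δ    ε    ζ
   p0   0    2    0    1    0    0
   p1   0   -3   -3    0    0    0
   p2   0    0    0    0    2    0
   p3   0    0    0    0   -3   -3
   p4  -1    0    0    0    0    0
   p5   3    0    0   -1    0    0
   p6   0    2    0    0    0    0
   p7   0    0    2    0    0    2

Candidate y = [1, 0, 0, 0, 3, 1, -1, 0]; check y·C column-wise:
  col α: 1·0 + 3·-1 + 1·3 + -1·0 = 0
  col β: 1·2 + 0·-3 + 3·0 + 1·0 + -1·2 = 0
  col γ: 1·0 + 0·-3 + 3·0 + 1·0 + -1·0 + 0·2 = 0
  col δ: 1·1 + 3·0 + 1·-1 + -1·0 = 0
  col ε: 1·0 + 0·2 + 0·-3 + 3·0 + 1·0 + -1·0 = 0
  col ζ: 1·0 + 0·-3 + 3·0 + 1·0 + -1·0 + 0·2 = 0

y = (p0:1, p1:0, p2:0, p3:0, p4:3, p5:1, p6:-1, p7:0)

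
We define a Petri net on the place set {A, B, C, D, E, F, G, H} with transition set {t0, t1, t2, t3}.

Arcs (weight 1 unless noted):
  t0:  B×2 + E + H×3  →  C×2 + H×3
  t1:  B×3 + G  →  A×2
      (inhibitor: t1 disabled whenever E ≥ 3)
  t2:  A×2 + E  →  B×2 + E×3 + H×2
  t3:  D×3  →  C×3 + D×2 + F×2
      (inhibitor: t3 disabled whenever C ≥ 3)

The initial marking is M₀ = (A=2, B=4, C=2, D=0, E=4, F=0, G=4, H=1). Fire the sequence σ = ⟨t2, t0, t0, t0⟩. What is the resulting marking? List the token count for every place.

(A=0, B=0, C=8, D=0, E=3, F=0, G=4, H=3)

step 1: fire t2:  (A=2, B=4, C=2, D=0, E=4, F=0, G=4, H=1) → (A=0, B=6, C=2, D=0, E=6, F=0, G=4, H=3)
step 2: fire t0:  (A=0, B=6, C=2, D=0, E=6, F=0, G=4, H=3) → (A=0, B=4, C=4, D=0, E=5, F=0, G=4, H=3)
step 3: fire t0:  (A=0, B=4, C=4, D=0, E=5, F=0, G=4, H=3) → (A=0, B=2, C=6, D=0, E=4, F=0, G=4, H=3)
step 4: fire t0:  (A=0, B=2, C=6, D=0, E=4, F=0, G=4, H=3) → (A=0, B=0, C=8, D=0, E=3, F=0, G=4, H=3)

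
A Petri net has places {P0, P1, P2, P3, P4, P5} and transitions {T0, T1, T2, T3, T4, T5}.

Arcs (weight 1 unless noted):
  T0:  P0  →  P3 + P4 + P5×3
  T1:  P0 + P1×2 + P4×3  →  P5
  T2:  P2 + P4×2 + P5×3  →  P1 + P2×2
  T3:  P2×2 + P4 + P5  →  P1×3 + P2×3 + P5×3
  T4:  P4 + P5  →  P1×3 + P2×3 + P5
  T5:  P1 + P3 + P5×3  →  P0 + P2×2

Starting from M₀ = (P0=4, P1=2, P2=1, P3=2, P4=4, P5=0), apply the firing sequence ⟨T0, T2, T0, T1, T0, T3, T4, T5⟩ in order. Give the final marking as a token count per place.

(P0=1, P1=6, P2=8, P3=4, P4=0, P5=6)

step 1: fire T0:  (P0=4, P1=2, P2=1, P3=2, P4=4, P5=0) → (P0=3, P1=2, P2=1, P3=3, P4=5, P5=3)
step 2: fire T2:  (P0=3, P1=2, P2=1, P3=3, P4=5, P5=3) → (P0=3, P1=3, P2=2, P3=3, P4=3, P5=0)
step 3: fire T0:  (P0=3, P1=3, P2=2, P3=3, P4=3, P5=0) → (P0=2, P1=3, P2=2, P3=4, P4=4, P5=3)
step 4: fire T1:  (P0=2, P1=3, P2=2, P3=4, P4=4, P5=3) → (P0=1, P1=1, P2=2, P3=4, P4=1, P5=4)
step 5: fire T0:  (P0=1, P1=1, P2=2, P3=4, P4=1, P5=4) → (P0=0, P1=1, P2=2, P3=5, P4=2, P5=7)
step 6: fire T3:  (P0=0, P1=1, P2=2, P3=5, P4=2, P5=7) → (P0=0, P1=4, P2=3, P3=5, P4=1, P5=9)
step 7: fire T4:  (P0=0, P1=4, P2=3, P3=5, P4=1, P5=9) → (P0=0, P1=7, P2=6, P3=5, P4=0, P5=9)
step 8: fire T5:  (P0=0, P1=7, P2=6, P3=5, P4=0, P5=9) → (P0=1, P1=6, P2=8, P3=4, P4=0, P5=6)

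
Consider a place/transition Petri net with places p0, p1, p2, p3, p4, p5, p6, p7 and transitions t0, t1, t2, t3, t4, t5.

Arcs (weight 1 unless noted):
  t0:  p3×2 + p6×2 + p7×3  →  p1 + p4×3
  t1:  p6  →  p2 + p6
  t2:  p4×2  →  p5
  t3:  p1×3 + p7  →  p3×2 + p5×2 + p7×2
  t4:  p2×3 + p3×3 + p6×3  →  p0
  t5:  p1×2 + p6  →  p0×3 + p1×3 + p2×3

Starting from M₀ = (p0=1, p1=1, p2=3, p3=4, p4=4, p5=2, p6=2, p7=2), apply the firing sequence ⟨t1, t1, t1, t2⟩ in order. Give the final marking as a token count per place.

(p0=1, p1=1, p2=6, p3=4, p4=2, p5=3, p6=2, p7=2)

step 1: fire t1:  (p0=1, p1=1, p2=3, p3=4, p4=4, p5=2, p6=2, p7=2) → (p0=1, p1=1, p2=4, p3=4, p4=4, p5=2, p6=2, p7=2)
step 2: fire t1:  (p0=1, p1=1, p2=4, p3=4, p4=4, p5=2, p6=2, p7=2) → (p0=1, p1=1, p2=5, p3=4, p4=4, p5=2, p6=2, p7=2)
step 3: fire t1:  (p0=1, p1=1, p2=5, p3=4, p4=4, p5=2, p6=2, p7=2) → (p0=1, p1=1, p2=6, p3=4, p4=4, p5=2, p6=2, p7=2)
step 4: fire t2:  (p0=1, p1=1, p2=6, p3=4, p4=4, p5=2, p6=2, p7=2) → (p0=1, p1=1, p2=6, p3=4, p4=2, p5=3, p6=2, p7=2)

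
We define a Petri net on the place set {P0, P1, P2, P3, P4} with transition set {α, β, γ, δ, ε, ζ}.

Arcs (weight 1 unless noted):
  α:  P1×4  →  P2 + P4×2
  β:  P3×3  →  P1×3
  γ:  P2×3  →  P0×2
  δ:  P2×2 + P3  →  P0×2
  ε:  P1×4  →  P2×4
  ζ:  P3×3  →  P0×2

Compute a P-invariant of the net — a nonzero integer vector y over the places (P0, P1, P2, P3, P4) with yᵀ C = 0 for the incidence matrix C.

Incidence matrix C (rows=places, cols=transitions):
        α    β    γ    δ    ε    ζ
   P0   0    0    2    2    0    2
   P1  -4    3    0    0   -4    0
   P2   1    0   -3   -2    4    0
   P3   0   -3    0   -1    0   -3
   P4   2    0    0    0    0    0

Candidate y = [3, 2, 2, 2, 3]; check y·C column-wise:
  col α: 3·0 + 2·-4 + 2·1 + 2·0 + 3·2 = 0
  col β: 3·0 + 2·3 + 2·0 + 2·-3 + 3·0 = 0
  col γ: 3·2 + 2·0 + 2·-3 + 2·0 + 3·0 = 0
  col δ: 3·2 + 2·0 + 2·-2 + 2·-1 + 3·0 = 0
  col ε: 3·0 + 2·-4 + 2·4 + 2·0 + 3·0 = 0
  col ζ: 3·2 + 2·0 + 2·0 + 2·-3 + 3·0 = 0

y = (P0:3, P1:2, P2:2, P3:2, P4:3)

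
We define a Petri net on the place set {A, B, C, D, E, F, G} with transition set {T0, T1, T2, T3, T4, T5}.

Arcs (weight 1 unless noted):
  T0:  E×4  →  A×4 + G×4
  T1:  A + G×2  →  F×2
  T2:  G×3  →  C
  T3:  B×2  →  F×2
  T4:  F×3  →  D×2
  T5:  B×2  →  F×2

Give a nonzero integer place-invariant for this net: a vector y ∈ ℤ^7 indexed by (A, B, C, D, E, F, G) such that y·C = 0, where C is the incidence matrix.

y = (A:4, B:2, C:0, D:3, E:4, F:2, G:0)

Incidence matrix C (rows=places, cols=transitions):
       T0   T1   T2   T3   T4   T5
    A   4   -1    0    0    0    0
    B   0    0    0   -2    0   -2
    C   0    0    1    0    0    0
    D   0    0    0    0    2    0
    E  -4    0    0    0    0    0
    F   0    2    0    2   -3    2
    G   4   -2   -3    0    0    0

Candidate y = [4, 2, 0, 3, 4, 2, 0]; check y·C column-wise:
  col T0: 4·4 + 2·0 + 3·0 + 4·-4 + 2·0 + 0·4 = 0
  col T1: 4·-1 + 2·0 + 3·0 + 4·0 + 2·2 + 0·-2 = 0
  col T2: 4·0 + 2·0 + 0·1 + 3·0 + 4·0 + 2·0 + 0·-3 = 0
  col T3: 4·0 + 2·-2 + 3·0 + 4·0 + 2·2 = 0
  col T4: 4·0 + 2·0 + 3·2 + 4·0 + 2·-3 = 0
  col T5: 4·0 + 2·-2 + 3·0 + 4·0 + 2·2 = 0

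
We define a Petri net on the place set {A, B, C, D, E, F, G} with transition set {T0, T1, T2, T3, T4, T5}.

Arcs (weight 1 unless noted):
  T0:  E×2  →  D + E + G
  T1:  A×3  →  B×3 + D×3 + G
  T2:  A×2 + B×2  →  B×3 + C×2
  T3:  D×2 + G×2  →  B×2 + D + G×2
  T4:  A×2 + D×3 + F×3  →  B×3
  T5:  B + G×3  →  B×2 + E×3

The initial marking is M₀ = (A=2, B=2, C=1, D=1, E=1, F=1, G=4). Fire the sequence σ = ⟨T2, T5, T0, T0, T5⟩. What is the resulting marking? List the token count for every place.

step 1: fire T2:  (A=2, B=2, C=1, D=1, E=1, F=1, G=4) → (A=0, B=3, C=3, D=1, E=1, F=1, G=4)
step 2: fire T5:  (A=0, B=3, C=3, D=1, E=1, F=1, G=4) → (A=0, B=4, C=3, D=1, E=4, F=1, G=1)
step 3: fire T0:  (A=0, B=4, C=3, D=1, E=4, F=1, G=1) → (A=0, B=4, C=3, D=2, E=3, F=1, G=2)
step 4: fire T0:  (A=0, B=4, C=3, D=2, E=3, F=1, G=2) → (A=0, B=4, C=3, D=3, E=2, F=1, G=3)
step 5: fire T5:  (A=0, B=4, C=3, D=3, E=2, F=1, G=3) → (A=0, B=5, C=3, D=3, E=5, F=1, G=0)

(A=0, B=5, C=3, D=3, E=5, F=1, G=0)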